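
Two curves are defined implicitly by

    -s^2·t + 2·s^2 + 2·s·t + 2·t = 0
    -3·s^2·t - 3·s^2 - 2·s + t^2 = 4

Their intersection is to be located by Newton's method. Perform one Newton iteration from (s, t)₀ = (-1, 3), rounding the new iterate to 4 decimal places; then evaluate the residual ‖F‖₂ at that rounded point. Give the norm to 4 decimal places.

At (-1, 3): F = (-1.0000, -5.0000).
Jacobian J = [[-2·s·t + 4·s + 2·t, -s^2 + 2·s + 2], [-6·s·t - 6·s - 2, -3·s^2 + 2·t]].
At the point, J = [[8.0000, -1.0000], [22.0000, 3.0000]] (det J = 46.0000).
Solving J·Δ = −F gives Δ = (0.1739, 0.3913).
Then the next iterate is (s, t)₁ = (-0.8261, 3.3913).
Re-evaluating at (-0.8261, 3.3913): F = (0.230014, 0.162703), so ‖F‖₂ = 0.2817.

0.2817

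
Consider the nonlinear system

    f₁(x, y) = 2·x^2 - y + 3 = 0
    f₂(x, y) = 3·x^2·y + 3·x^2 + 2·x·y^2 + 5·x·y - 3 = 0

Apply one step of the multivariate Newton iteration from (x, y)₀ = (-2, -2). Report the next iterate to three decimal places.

(-0.336, -2.313)

At (-2, -2): F = (13.000, -11.000).
Jacobian J = [[4·x, -1], [6·x·y + 6·x + 2·y^2 + 5·y, 3·x^2 + 4·x·y + 5·x]].
At the point, J = [[-8.000, -1.000], [10.000, 18.000]] (det J = -134.000).
Solving J·Δ = −F gives Δ = (1.664, -0.313).
Then the next iterate is (x, y)₁ = (-0.336, -2.313).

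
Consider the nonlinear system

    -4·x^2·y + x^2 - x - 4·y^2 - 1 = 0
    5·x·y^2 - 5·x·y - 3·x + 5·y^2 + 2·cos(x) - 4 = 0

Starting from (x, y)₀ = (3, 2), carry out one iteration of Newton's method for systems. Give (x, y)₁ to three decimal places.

At (3, 2): F = (-83.000, 35.02002).
Jacobian J = [[-8·x·y + 2·x - 1, -4·x^2 - 8·y], [5·y^2 - 5·y - 2·sin(x) - 3, 10·x·y - 5·x + 10·y]].
At the point, J = [[-43.000, -52.000], [6.71776, 65.000]] (det J = -2445.67648).
Solving J·Δ = −F gives Δ = (-1.461, -0.388).
Then the next iterate is (x, y)₁ = (1.539, 1.612).

(1.539, 1.612)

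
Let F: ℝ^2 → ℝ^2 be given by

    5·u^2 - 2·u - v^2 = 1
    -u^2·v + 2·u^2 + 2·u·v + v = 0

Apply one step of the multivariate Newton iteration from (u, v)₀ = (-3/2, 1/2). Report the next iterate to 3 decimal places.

(-0.731, 0.425)

At (-3/2, 1/2): F = (13.000, 2.375).
Jacobian J = [[10·u - 2, -2·v], [-2·u·v + 4·u + 2·v, -u^2 + 2·u + 1]].
At the point, J = [[-17.000, -1.000], [-3.500, -4.250]] (det J = 68.750).
Solving J·Δ = −F gives Δ = (0.769, -0.075).
Then the next iterate is (u, v)₁ = (-0.731, 0.425).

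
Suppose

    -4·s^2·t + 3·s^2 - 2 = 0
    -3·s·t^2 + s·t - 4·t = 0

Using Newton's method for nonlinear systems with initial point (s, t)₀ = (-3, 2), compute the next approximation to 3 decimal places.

At (-3, 2): F = (-47.000, 22.000).
Jacobian J = [[-8·s·t + 6·s, -4·s^2], [-3·t^2 + t, -6·s·t + s - 4]].
At the point, J = [[30.000, -36.000], [-10.000, 29.000]] (det J = 510.000).
Solving J·Δ = −F gives Δ = (1.120, -0.373).
Then the next iterate is (s, t)₁ = (-1.880, 1.627).

(-1.880, 1.627)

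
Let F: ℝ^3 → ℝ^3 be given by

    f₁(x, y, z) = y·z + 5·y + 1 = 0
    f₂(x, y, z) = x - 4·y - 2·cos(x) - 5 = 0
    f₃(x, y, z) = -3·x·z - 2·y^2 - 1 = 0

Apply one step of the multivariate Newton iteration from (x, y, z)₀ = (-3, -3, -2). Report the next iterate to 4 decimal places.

(0.0307, -0.9612, -2.6278)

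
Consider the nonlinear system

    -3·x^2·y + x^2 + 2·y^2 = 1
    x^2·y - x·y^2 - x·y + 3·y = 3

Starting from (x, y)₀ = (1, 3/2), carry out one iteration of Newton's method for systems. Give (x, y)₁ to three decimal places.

(0.000, -0.833)

At (1, 3/2): F = (0.000, -0.750).
Jacobian J = [[-6·x·y + 2·x, -3·x^2 + 4·y], [2·x·y - y^2 - y, x^2 - 2·x·y - x + 3]].
At the point, J = [[-7.000, 3.000], [-0.750, 0.000]] (det J = 2.250).
Solving J·Δ = −F gives Δ = (-1.000, -2.333).
Then the next iterate is (x, y)₁ = (0.000, -0.833).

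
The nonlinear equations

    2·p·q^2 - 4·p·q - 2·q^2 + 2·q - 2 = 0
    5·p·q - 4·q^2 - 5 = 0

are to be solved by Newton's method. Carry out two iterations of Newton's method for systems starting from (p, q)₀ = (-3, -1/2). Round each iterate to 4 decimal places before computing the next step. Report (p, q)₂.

(-13.3506, -0.5152)

At (-3, -1/2): F = (-11.0000, 1.5000).
Jacobian J = [[2·q^2 - 4·q, 4·p·q - 4·p - 4·q + 2], [5·q, 5·p - 8·q]].
At the point, J = [[2.5000, 22.0000], [-2.5000, -11.0000]] (det J = 27.5000).
Solving J·Δ = −F gives Δ = (-3.2000, 0.8636).
Then the next iterate is (p, q)₁ = (-6.2000, 0.3636).
Round to (-6.2000, 0.3636) and repeat: F = (5.840729, -16.800420), J = [[-1.189990, 16.328320], [1.8180, -33.9088]].
Δ = (-7.1506, -0.8788), so (p, q)₂ = (-13.3506, -0.5152).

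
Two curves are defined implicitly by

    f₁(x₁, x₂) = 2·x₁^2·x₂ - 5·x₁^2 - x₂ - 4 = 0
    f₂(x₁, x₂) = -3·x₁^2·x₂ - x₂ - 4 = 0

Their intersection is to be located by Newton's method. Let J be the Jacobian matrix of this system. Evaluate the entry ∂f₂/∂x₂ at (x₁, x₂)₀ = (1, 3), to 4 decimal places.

-4.0000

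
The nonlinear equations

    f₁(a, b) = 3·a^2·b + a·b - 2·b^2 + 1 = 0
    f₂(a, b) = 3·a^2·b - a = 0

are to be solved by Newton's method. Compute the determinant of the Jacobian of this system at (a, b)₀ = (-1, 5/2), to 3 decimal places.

J = [[6·a·b + b, 3·a^2 + a - 4·b], [6·a·b - 1, 3·a^2]].
At the point, J = [[-12.500, -8.000], [-16.000, 3.000]].
det J = -165.500.

-165.500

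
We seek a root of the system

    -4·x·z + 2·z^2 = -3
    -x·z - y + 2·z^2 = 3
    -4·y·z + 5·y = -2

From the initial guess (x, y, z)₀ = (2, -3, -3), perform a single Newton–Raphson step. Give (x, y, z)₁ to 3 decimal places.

(0.233, -0.957, -1.810)

At (2, -3, -3): F = (45.000, 24.000, -49.000).
Jacobian J = [[-4·z, 0, -4·x + 4·z], [-z, -1, -x + 4·z], [0, -4·z + 5, -4·y]].
At the point, J = [[12.000, 0.000, -20.000], [3.000, -1.000, -14.000], [0.000, 17.000, 12.000]] (det J = 1692.000).
Solving J·Δ = −F gives Δ = (-1.767, 2.043, 1.190).
Then the next iterate is (x, y, z)₁ = (0.233, -0.957, -1.810).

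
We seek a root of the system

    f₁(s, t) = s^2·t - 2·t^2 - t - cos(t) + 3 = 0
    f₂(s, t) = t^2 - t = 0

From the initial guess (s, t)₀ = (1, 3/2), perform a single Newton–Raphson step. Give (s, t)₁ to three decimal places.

(0.898, 1.125)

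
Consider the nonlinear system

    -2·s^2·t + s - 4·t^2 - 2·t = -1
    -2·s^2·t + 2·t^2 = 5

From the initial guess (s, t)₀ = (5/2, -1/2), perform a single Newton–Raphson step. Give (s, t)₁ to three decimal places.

(-1.065, -1.609)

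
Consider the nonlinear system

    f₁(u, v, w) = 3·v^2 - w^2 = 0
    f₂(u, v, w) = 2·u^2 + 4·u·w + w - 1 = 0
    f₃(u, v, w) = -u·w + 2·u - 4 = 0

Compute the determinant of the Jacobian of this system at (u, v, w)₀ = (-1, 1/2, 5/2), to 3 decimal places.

-13.500

J = [[0, 6·v, -2·w], [4·u + 4·w, 0, 4·u + 1], [-w + 2, 0, -u]].
At the point, J = [[0.000, 3.000, -5.000], [6.000, 0.000, -3.000], [-0.500, 0.000, 1.000]].
det J = -13.500.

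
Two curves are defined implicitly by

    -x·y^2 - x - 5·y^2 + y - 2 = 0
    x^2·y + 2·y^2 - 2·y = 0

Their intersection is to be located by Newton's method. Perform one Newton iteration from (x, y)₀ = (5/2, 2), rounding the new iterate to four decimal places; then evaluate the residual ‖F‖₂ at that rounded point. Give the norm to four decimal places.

10.4194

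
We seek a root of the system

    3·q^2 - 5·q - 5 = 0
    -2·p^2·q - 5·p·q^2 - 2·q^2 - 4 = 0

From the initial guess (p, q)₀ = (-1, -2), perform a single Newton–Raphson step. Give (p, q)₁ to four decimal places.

(-1.0714, -1.0000)

At (-1, -2): F = (17.0000, 12.0000).
Jacobian J = [[0, 6·q - 5], [-4·p·q - 5·q^2, -2·p^2 - 10·p·q - 4·q]].
At the point, J = [[0.0000, -17.0000], [-28.0000, -14.0000]] (det J = -476.0000).
Solving J·Δ = −F gives Δ = (-0.0714, 1.0000).
Then the next iterate is (p, q)₁ = (-1.0714, -1.0000).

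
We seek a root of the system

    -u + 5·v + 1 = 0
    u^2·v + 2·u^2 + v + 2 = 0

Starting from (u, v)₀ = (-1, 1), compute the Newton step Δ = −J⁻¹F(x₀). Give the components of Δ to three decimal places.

At (-1, 1): F = (7.000, 6.000).
Jacobian J = [[-1, 5], [2·u·v + 4·u, u^2 + 1]].
At the point, J = [[-1.000, 5.000], [-6.000, 2.000]] (det J = 28.000).
Solving J·Δ = −F gives Δ = (0.571, -1.286).

(0.571, -1.286)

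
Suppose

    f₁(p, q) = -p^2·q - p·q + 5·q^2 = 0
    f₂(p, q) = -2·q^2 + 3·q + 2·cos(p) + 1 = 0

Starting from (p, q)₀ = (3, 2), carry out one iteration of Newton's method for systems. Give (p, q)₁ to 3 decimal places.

At (3, 2): F = (-4.000, -2.97998).
Jacobian J = [[-2·p·q - q, -p^2 - p + 10·q], [-2·sin(p), -4·q + 3]].
At the point, J = [[-14.000, 8.000], [-0.28224, -5.000]] (det J = 72.25792).
Solving J·Δ = −F gives Δ = (-0.607, -0.562).
Then the next iterate is (p, q)₁ = (2.393, 1.438).

(2.393, 1.438)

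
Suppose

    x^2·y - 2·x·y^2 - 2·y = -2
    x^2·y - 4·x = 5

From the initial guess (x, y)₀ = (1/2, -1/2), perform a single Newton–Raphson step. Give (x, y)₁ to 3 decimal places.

At (1/2, -1/2): F = (2.625, -7.125).
Jacobian J = [[2·x·y - 2·y^2, x^2 - 4·x·y - 2], [2·x·y - 4, x^2]].
At the point, J = [[-1.000, -0.750], [-4.500, 0.250]] (det J = -3.625).
Solving J·Δ = −F gives Δ = (-1.293, 5.224).
Then the next iterate is (x, y)₁ = (-0.793, 4.724).

(-0.793, 4.724)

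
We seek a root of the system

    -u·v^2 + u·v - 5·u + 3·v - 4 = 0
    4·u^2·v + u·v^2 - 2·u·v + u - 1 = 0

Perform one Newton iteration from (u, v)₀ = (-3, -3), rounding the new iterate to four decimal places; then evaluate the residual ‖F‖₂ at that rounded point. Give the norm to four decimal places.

At (-3, -3): F = (38.0000, -157.0000).
Jacobian J = [[-v^2 + v - 5, -2·u·v + u + 3], [8·u·v + v^2 - 2·v + 1, 4·u^2 + 2·u·v - 2·u]].
At the point, J = [[-17.0000, -18.0000], [88.0000, 60.0000]] (det J = 564.0000).
Solving J·Δ = −F gives Δ = (0.9681, 1.1968).
Then the next iterate is (u, v)₁ = (-2.0319, -1.8032).
Re-evaluating at (-2.0319, -1.8032): F = (11.020606, -46.745422), so ‖F‖₂ = 48.0270.

48.0270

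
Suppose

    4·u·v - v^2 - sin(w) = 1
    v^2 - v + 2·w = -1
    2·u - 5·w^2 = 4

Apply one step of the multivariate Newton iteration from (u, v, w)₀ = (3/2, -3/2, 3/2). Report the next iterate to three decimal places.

At (3/2, -3/2, 3/2): F = (-13.24749, 7.750, -12.250).
Jacobian J = [[4·v, 4·u - 2·v, -cos(w)], [0, 2·v - 1, 2], [2, 0, -10·w]].
At the point, J = [[-6.000, 9.000, -0.07074], [0.000, -4.000, 2.000], [2.000, 0.000, -15.000]] (det J = -324.56590).
Solving J·Δ = −F gives Δ = (0.106, 1.536, -0.803).
Then the next iterate is (u, v, w)₁ = (1.606, 0.036, 0.697).

(1.606, 0.036, 0.697)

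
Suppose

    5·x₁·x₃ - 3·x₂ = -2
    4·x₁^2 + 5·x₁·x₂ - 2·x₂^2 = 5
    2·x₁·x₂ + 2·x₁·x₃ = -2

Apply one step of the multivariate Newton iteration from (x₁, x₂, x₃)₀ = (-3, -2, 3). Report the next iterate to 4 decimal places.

(-1.6775, -0.8521, 1.6262)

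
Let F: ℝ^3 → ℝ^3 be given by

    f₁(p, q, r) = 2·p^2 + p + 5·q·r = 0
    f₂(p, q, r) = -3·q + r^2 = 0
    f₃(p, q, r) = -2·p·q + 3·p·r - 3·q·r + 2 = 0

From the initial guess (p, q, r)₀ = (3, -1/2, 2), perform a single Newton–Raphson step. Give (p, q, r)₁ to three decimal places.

(1.424, -0.371, 0.722)

At (3, -1/2, 2): F = (16.000, 5.500, 26.000).
Jacobian J = [[4·p + 1, 5·r, 5·q], [0, -3, 2·r], [-2·q + 3·r, -2·p - 3·r, 3·p - 3·q]].
At the point, J = [[13.000, 10.000, -2.500], [0.000, -3.000, 4.000], [7.000, -12.000, 10.500]] (det J = 442.000).
Solving J·Δ = −F gives Δ = (-1.576, 0.129, -1.278).
Then the next iterate is (p, q, r)₁ = (1.424, -0.371, 0.722).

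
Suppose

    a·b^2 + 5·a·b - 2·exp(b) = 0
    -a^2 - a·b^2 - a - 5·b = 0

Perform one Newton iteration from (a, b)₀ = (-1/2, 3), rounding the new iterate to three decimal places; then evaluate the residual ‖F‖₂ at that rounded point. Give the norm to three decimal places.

21.020

At (-1/2, 3): F = (-52.17107, -10.250).
Jacobian J = [[b^2 + 5·b, 2·a·b + 5·a - 2·exp(b)], [-2·a - b^2 - 1, -2·a·b - 5]].
At the point, J = [[24.000, -45.67107], [-9.000, -2.000]] (det J = -459.03966).
Solving J·Δ = −F gives Δ = (-0.792, -1.559).
Then the next iterate is (a, b)₁ = (-1.292, 1.441).
Re-evaluating at (-1.292, 1.441): F = (-20.44151, -4.89945), so ‖F‖₂ = 21.020.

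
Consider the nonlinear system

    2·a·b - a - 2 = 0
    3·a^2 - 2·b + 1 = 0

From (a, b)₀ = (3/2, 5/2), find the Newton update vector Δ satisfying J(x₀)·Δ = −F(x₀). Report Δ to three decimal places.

(-0.464, -0.714)

At (3/2, 5/2): F = (4.000, 2.750).
Jacobian J = [[2·b - 1, 2·a], [6·a, -2]].
At the point, J = [[4.000, 3.000], [9.000, -2.000]] (det J = -35.000).
Solving J·Δ = −F gives Δ = (-0.464, -0.714).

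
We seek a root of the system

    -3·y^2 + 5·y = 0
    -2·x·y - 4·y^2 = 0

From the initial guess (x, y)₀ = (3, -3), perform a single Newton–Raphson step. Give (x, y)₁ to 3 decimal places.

(0.522, -1.174)

At (3, -3): F = (-42.000, -18.000).
Jacobian J = [[0, -6·y + 5], [-2·y, -2·x - 8·y]].
At the point, J = [[0.000, 23.000], [6.000, 18.000]] (det J = -138.000).
Solving J·Δ = −F gives Δ = (-2.478, 1.826).
Then the next iterate is (x, y)₁ = (0.522, -1.174).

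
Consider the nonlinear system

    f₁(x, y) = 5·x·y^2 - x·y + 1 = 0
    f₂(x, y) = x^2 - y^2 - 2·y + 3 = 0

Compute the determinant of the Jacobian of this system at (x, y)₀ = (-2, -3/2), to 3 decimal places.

140.750

J = [[5·y^2 - y, 10·x·y - x], [2·x, -2·y - 2]].
At the point, J = [[12.750, 32.000], [-4.000, 1.000]].
det J = 140.750.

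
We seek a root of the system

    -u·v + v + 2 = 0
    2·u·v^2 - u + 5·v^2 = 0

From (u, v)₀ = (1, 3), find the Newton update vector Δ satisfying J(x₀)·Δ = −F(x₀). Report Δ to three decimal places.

At (1, 3): F = (2.000, 62.000).
Jacobian J = [[-v, -u + 1], [2·v^2 - 1, 4·u·v + 10·v]].
At the point, J = [[-3.000, 0.000], [17.000, 42.000]] (det J = -126.000).
Solving J·Δ = −F gives Δ = (0.667, -1.746).

(0.667, -1.746)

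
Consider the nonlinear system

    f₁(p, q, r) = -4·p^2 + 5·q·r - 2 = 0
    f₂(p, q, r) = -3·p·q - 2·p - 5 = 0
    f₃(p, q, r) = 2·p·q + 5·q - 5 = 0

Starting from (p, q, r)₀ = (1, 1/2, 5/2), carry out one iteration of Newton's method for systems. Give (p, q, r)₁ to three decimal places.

(-1.977, 1.140, -10.323)

At (1, 1/2, 5/2): F = (0.250, -8.500, -1.500).
Jacobian J = [[-8·p, 5·r, 5·q], [-3·q - 2, -3·p, 0], [2·q, 2·p + 5, 0]].
At the point, J = [[-8.000, 12.500, 2.500], [-3.500, -3.000, 0.000], [1.000, 7.000, 0.000]] (det J = -53.750).
Solving J·Δ = −F gives Δ = (-2.977, 0.640, -12.823).
Then the next iterate is (p, q, r)₁ = (-1.977, 1.140, -10.323).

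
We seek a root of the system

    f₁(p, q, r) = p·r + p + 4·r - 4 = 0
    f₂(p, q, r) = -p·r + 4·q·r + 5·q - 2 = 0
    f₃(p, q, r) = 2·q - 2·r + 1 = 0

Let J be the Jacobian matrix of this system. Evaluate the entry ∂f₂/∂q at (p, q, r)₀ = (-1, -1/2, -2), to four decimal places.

-3.0000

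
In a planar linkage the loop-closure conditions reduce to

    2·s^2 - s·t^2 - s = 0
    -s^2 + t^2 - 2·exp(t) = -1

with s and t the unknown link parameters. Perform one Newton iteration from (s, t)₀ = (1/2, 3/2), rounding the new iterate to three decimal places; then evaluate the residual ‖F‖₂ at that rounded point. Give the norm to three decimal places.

2.717

At (1/2, 3/2): F = (-1.125, -5.96338).
Jacobian J = [[4·s - t^2 - 1, -2·s·t], [-2·s, 2·t - 2·exp(t)]].
At the point, J = [[-1.250, -1.500], [-1.000, -5.96338]] (det J = 5.95422).
Solving J·Δ = −F gives Δ = (0.376, -1.063).
Then the next iterate is (s, t)₁ = (0.876, 0.437).
Re-evaluating at (0.876, 0.437): F = (0.49146, -2.67252), so ‖F‖₂ = 2.717.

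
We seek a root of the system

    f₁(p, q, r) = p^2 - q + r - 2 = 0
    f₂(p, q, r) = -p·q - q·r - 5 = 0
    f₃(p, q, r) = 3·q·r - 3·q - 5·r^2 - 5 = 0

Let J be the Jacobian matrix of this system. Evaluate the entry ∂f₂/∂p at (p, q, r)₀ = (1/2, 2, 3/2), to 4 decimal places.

-2.0000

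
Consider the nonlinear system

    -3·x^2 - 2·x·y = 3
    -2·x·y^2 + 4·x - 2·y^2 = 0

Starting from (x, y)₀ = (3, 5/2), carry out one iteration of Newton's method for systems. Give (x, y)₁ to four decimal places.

(1.1910, 1.9344)

At (3, 5/2): F = (-45.0000, -38.0000).
Jacobian J = [[-6·x - 2·y, -2·x], [-2·y^2 + 4, -4·x·y - 4·y]].
At the point, J = [[-23.0000, -6.0000], [-8.5000, -40.0000]] (det J = 869.0000).
Solving J·Δ = −F gives Δ = (-1.8090, -0.5656).
Then the next iterate is (x, y)₁ = (1.1910, 1.9344).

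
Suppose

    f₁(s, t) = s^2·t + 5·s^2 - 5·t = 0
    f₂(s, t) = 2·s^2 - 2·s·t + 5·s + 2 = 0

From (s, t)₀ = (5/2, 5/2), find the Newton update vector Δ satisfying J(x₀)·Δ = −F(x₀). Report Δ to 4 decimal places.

(-0.9500, 1.0000)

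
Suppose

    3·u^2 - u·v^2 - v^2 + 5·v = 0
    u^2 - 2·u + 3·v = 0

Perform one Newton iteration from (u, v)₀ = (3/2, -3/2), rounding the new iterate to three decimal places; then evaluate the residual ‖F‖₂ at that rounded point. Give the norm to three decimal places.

At (3/2, -3/2): F = (-6.375, -5.250).
Jacobian J = [[6·u - v^2, -2·u·v - 2·v + 5], [2·u - 2, 3]].
At the point, J = [[6.750, 12.500], [1.000, 3.000]] (det J = 7.750).
Solving J·Δ = −F gives Δ = (-6.000, 3.750).
Then the next iterate is (u, v)₁ = (-4.500, 2.250).
Re-evaluating at (-4.500, 2.250): F = (89.71875, 36.000), so ‖F‖₂ = 96.672.

96.672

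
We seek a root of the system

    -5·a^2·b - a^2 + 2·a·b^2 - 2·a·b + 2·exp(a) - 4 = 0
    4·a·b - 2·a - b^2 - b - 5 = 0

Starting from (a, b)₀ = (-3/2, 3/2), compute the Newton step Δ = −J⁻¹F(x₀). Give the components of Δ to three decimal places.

At (-3/2, 3/2): F = (-24.92874, -14.750).
Jacobian J = [[-10·a·b - 2·a + 2·b^2 - 2·b + 2·exp(a), -5·a^2 + 4·a·b - 2·a], [4·b - 2, 4·a - 2·b - 1]].
At the point, J = [[27.44626, -17.250], [4.000, -10.000]] (det J = -205.46260).
Solving J·Δ = −F gives Δ = (-0.025, -1.485).

(-0.025, -1.485)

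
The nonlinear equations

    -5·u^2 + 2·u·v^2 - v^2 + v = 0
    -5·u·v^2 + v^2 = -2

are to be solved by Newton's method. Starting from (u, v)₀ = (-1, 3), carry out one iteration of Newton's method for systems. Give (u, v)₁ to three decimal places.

At (-1, 3): F = (-29.000, 56.000).
Jacobian J = [[-10·u + 2·v^2, 4·u·v - 2·v + 1], [-5·v^2, -10·u·v + 2·v]].
At the point, J = [[28.000, -17.000], [-45.000, 36.000]] (det J = 243.000).
Solving J·Δ = −F gives Δ = (0.379, -1.082).
Then the next iterate is (u, v)₁ = (-0.621, 1.918).

(-0.621, 1.918)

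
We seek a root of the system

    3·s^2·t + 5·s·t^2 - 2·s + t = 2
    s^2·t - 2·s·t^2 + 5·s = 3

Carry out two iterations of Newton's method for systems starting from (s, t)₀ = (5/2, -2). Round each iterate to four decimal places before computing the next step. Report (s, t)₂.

(0.9179, -1.2920)

At (5/2, -2): F = (3.5000, -23.0000).
Jacobian J = [[6·s·t + 5·t^2 - 2, 3·s^2 + 10·s·t + 1], [2·s·t - 2·t^2 + 5, s^2 - 4·s·t]].
At the point, J = [[-12.0000, -30.2500], [-13.0000, 26.2500]] (det J = -708.2500).
Solving J·Δ = −F gives Δ = (-0.8526, 0.4539).
Then the next iterate is (s, t)₁ = (1.6474, -1.5461).
Round to (1.6474, -1.5461) and repeat: F = (0.261026, -6.834975), J = [[-5.330145, -16.328671], [-4.874941, 12.902107]].
Δ = (-0.7295, 0.2541), so (s, t)₂ = (0.9179, -1.2920).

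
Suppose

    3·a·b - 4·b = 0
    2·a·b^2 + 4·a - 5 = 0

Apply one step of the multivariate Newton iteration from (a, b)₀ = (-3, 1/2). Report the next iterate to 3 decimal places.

(1.071, 0.470)

At (-3, 1/2): F = (-6.500, -18.500).
Jacobian J = [[3·b, 3·a - 4], [2·b^2 + 4, 4·a·b]].
At the point, J = [[1.500, -13.000], [4.500, -6.000]] (det J = 49.500).
Solving J·Δ = −F gives Δ = (4.071, -0.030).
Then the next iterate is (a, b)₁ = (1.071, 0.470).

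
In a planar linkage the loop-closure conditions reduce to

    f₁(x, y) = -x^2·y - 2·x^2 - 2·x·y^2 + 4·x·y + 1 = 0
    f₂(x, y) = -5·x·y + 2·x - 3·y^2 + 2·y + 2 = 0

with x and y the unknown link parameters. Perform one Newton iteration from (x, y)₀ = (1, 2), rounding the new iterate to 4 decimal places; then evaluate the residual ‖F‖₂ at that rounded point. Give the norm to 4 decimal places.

2.3674

At (1, 2): F = (-3.0000, -14.0000).
Jacobian J = [[-2·x·y - 4·x - 2·y^2 + 4·y, -x^2 - 4·x·y + 4·x], [-5·y + 2, -5·x - 6·y + 2]].
At the point, J = [[-8.0000, -5.0000], [-8.0000, -15.0000]] (det J = 80.0000).
Solving J·Δ = −F gives Δ = (0.3125, -1.1000).
Then the next iterate is (x, y)₁ = (1.3125, 0.9000).
Re-evaluating at (1.3125, 0.9000): F = (-1.396953, -1.911250), so ‖F‖₂ = 2.3674.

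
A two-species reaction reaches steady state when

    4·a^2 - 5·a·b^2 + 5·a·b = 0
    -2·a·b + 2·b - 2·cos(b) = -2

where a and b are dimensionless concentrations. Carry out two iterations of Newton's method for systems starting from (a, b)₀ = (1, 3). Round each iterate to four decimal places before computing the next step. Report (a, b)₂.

(1.7219, 1.8634)

At (1, 3): F = (-26.0000, 3.979985).
Jacobian J = [[8·a - 5·b^2 + 5·b, -10·a·b + 5·a], [-2·b, -2·a + 2·sin(b) + 2]].
At the point, J = [[-22.0000, -25.0000], [-6.0000, 0.282240]] (det J = -156.209280).
Solving J·Δ = −F gives Δ = (0.5900, -1.5592).
Then the next iterate is (a, b)₁ = (1.5900, 1.4408).
Round to (1.5900, 1.4408) and repeat: F = (5.063318, 0.040595), J = [[9.544477, -14.958720], [-2.8816, 0.803125]].
Δ = (0.1319, 0.4226), so (a, b)₂ = (1.7219, 1.8634).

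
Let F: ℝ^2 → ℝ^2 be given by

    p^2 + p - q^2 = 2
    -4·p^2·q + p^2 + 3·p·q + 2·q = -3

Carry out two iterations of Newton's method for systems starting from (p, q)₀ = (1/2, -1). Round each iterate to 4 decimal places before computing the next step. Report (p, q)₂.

At (1/2, -1): F = (-2.2500, 0.7500).
Jacobian J = [[2·p + 1, -2·q], [-8·p·q + 2·p + 3·q, -4·p^2 + 3·p + 2]].
At the point, J = [[2.0000, 2.0000], [2.0000, 2.5000]] (det J = 1.0000).
Solving J·Δ = −F gives Δ = (7.1250, -6.0000).
Then the next iterate is (p, q)₁ = (7.6250, -7.0000).
Round to (7.6250, -7.0000) and repeat: F = (14.765625, 1514.953125), J = [[16.2500, 14.0000], [421.2500, -207.6875]].
Δ = (-2.6181, 1.9842), so (p, q)₂ = (5.0069, -5.0158).

(5.0069, -5.0158)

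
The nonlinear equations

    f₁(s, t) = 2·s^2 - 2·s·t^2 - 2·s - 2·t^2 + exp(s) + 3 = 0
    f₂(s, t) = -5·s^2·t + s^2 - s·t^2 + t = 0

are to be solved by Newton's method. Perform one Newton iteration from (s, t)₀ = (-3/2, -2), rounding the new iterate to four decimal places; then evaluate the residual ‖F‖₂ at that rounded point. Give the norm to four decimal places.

6.0875

At (-3/2, -2): F = (14.723130, 28.7500).
Jacobian J = [[4·s - 2·t^2 + exp(s) - 2, -4·s·t - 4·t], [-10·s·t + 2·s - t^2, -5·s^2 - 2·s·t + 1]].
At the point, J = [[-15.776870, -4.0000], [-37.0000, -16.2500]] (det J = 108.374135).
Solving J·Δ = −F gives Δ = (1.1465, -0.8413).
Then the next iterate is (s, t)₁ = (-0.3535, -2.8413).
Re-evaluating at (-0.3535, -2.8413): F = (-5.779220, 1.912739), so ‖F‖₂ = 6.0875.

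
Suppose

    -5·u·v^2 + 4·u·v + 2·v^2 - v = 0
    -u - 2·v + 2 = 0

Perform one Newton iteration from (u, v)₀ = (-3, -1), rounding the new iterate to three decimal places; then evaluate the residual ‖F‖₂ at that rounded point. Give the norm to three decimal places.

At (-3, -1): F = (30.000, 7.000).
Jacobian J = [[-5·v^2 + 4·v, -10·u·v + 4·u + 4·v - 1], [-1, -2]].
At the point, J = [[-9.000, -47.000], [-1.000, -2.000]] (det J = -29.000).
Solving J·Δ = −F gives Δ = (9.276, -1.138).
Then the next iterate is (u, v)₁ = (6.276, -2.138).
Re-evaluating at (6.276, -2.138): F = (-185.83162, 0.000), so ‖F‖₂ = 185.832.

185.832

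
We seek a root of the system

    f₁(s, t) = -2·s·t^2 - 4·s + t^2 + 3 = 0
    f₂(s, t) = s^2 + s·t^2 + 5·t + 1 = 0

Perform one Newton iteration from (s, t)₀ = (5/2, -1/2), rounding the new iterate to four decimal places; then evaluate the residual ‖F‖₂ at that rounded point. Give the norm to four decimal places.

At (5/2, -1/2): F = (-8.0000, 5.3750).
Jacobian J = [[-2·t^2 - 4, -4·s·t + 2·t], [2·s + t^2, 2·s·t + 5]].
At the point, J = [[-4.5000, 4.0000], [5.2500, 2.5000]] (det J = -32.2500).
Solving J·Δ = −F gives Δ = (-1.2868, 0.5523).
Then the next iterate is (s, t)₁ = (1.2132, 0.0523).
Re-evaluating at (1.2132, 0.0523): F = (-1.856702, 2.736673), so ‖F‖₂ = 3.3071.

3.3071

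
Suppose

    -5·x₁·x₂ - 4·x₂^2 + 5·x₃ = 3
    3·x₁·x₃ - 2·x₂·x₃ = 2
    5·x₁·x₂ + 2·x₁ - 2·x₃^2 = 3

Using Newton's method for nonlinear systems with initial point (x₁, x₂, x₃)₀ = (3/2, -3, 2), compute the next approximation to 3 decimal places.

At (3/2, -3, 2): F = (-6.500, 19.000, -30.500).
Jacobian J = [[-5·x₂, -5·x₁ - 8·x₂, 5], [3·x₃, -2·x₃, 3·x₁ - 2·x₂], [5·x₂ + 2, 5·x₁, -4·x₃]].
At the point, J = [[15.000, 16.500, 5.000], [6.000, -4.000, 10.500], [-13.000, 7.500, -8.000]] (det J = -2196.500).
Solving J·Δ = −F gives Δ = (-1.079, 1.557, -0.600).
Then the next iterate is (x₁, x₂, x₃)₁ = (0.421, -1.443, 1.400).

(0.421, -1.443, 1.400)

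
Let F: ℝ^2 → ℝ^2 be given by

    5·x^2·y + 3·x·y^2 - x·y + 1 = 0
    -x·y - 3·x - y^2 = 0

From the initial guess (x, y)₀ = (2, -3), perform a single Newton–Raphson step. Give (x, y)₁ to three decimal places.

(0.683, -0.750)

At (2, -3): F = (1.000, -9.000).
Jacobian J = [[10·x·y + 3·y^2 - y, 5·x^2 + 6·x·y - x], [-y - 3, -x - 2·y]].
At the point, J = [[-30.000, -18.000], [0.000, 4.000]] (det J = -120.000).
Solving J·Δ = −F gives Δ = (-1.317, 2.250).
Then the next iterate is (x, y)₁ = (0.683, -0.750).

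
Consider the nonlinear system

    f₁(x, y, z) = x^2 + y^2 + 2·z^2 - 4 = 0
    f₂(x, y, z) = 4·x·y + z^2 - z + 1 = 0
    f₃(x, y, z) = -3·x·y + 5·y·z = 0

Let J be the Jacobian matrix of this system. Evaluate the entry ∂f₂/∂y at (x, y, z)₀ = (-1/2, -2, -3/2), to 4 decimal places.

-2.0000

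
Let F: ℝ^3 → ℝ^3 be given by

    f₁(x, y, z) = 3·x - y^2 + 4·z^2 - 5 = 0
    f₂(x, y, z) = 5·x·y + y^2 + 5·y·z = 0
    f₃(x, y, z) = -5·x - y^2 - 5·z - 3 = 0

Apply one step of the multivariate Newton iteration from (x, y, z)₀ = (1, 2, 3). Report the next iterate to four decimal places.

(-4.4333, 2.6250, 2.5333)

At (1, 2, 3): F = (30.0000, 44.0000, -27.0000).
Jacobian J = [[3, -2·y, 8·z], [5·y, 5·x + 2·y + 5·z, 5·y], [-5, -2·y, -5]].
At the point, J = [[3.0000, -4.0000, 24.0000], [10.0000, 24.0000, 10.0000], [-5.0000, -4.0000, -5.0000]] (det J = 1680.0000).
Solving J·Δ = −F gives Δ = (-5.4333, 0.6250, -0.4667).
Then the next iterate is (x, y, z)₁ = (-4.4333, 2.6250, 2.5333).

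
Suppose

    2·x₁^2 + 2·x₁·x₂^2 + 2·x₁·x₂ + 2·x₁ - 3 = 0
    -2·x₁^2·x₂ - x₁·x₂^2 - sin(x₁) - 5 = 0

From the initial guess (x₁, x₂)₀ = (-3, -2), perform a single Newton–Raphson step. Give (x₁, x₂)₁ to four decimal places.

At (-3, -2): F = (-3.0000, 43.141120).
Jacobian J = [[4·x₁ + 2·x₂^2 + 2·x₂ + 2, 4·x₁·x₂ + 2·x₁], [-4·x₁·x₂ - x₂^2 - cos(x₁), -2·x₁^2 - 2·x₁·x₂]].
At the point, J = [[-6.0000, 18.0000], [-27.010008, -30.0000]] (det J = 666.180135).
Solving J·Δ = −F gives Δ = (1.0306, 0.5102).
Then the next iterate is (x₁, x₂)₁ = (-1.9694, -1.4898).

(-1.9694, -1.4898)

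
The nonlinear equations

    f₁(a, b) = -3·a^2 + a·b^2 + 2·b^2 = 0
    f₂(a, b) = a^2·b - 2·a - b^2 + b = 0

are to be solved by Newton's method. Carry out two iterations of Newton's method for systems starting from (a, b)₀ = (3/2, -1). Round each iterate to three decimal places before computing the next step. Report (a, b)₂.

At (3/2, -1): F = (-3.250, -7.250).
Jacobian J = [[-6·a + b^2, 2·a·b + 4·b], [2·a·b - 2, a^2 - 2·b + 1]].
At the point, J = [[-8.000, -7.000], [-5.000, 5.250]] (det J = -77.000).
Solving J·Δ = −F gives Δ = (-0.881, 0.542).
Then the next iterate is (a, b)₁ = (0.619, -0.458).
Round to (0.619, -0.458) and repeat: F = (-0.60011, -2.08125), J = [[-3.50424, -2.39900], [-2.56700, 2.29916]].
Δ = (-0.448, 0.405), so (a, b)₂ = (0.171, -0.053).

(0.171, -0.053)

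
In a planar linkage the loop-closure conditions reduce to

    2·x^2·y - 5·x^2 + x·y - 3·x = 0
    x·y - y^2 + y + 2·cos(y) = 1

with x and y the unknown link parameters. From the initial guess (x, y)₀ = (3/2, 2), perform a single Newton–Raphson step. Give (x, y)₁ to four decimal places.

At (3/2, 2): F = (-3.7500, -0.832294).
Jacobian J = [[4·x·y - 10·x + y - 3, 2·x^2 + x], [y, x - 2·y - 2·sin(y) + 1]].
At the point, J = [[-4.0000, 6.0000], [2.0000, -3.318595]] (det J = 1.274379).
Solving J·Δ = −F gives Δ = (-13.6839, -8.4976).
Then the next iterate is (x, y)₁ = (-12.1839, -6.4976).

(-12.1839, -6.4976)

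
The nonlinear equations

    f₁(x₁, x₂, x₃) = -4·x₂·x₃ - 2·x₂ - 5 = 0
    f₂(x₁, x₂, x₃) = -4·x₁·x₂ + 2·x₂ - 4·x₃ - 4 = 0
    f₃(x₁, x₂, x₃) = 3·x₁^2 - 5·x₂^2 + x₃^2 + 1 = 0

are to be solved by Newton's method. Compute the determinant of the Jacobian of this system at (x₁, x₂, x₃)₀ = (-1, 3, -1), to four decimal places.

-4752.0000

J = [[0, -4·x₃ - 2, -4·x₂], [-4·x₂, -4·x₁ + 2, -4], [6·x₁, -10·x₂, 2·x₃]].
At the point, J = [[0.0000, 2.0000, -12.0000], [-12.0000, 6.0000, -4.0000], [-6.0000, -30.0000, -2.0000]].
det J = -4752.0000.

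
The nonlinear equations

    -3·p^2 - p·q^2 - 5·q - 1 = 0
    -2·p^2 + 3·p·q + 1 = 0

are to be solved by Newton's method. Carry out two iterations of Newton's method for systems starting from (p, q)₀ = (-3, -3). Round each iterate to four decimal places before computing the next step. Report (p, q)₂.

At (-3, -3): F = (14.0000, 10.0000).
Jacobian J = [[-6·p - q^2, -2·p·q - 5], [-4·p + 3·q, 3·p]].
At the point, J = [[9.0000, -23.0000], [3.0000, -9.0000]] (det J = -12.0000).
Solving J·Δ = −F gives Δ = (8.6667, 4.0000).
Then the next iterate is (p, q)₁ = (5.6667, 1.0000).
Round to (5.6667, 1.0000) and repeat: F = (-108.001167, -46.222878), J = [[-35.0002, -16.3334], [-19.6668, 17.0001]].
Δ = (-2.8279, -0.5525), so (p, q)₂ = (2.8388, 0.4475).

(2.8388, 0.4475)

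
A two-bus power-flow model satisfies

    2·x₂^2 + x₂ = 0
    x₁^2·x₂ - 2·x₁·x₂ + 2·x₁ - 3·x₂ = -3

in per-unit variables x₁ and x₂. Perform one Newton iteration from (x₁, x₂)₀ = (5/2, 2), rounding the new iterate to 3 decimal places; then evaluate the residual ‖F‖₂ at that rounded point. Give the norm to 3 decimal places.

At (5/2, 2): F = (10.000, 4.500).
Jacobian J = [[0, 4·x₂ + 1], [2·x₁·x₂ - 2·x₂ + 2, x₁^2 - 2·x₁ - 3]].
At the point, J = [[0.000, 9.000], [8.000, -1.750]] (det J = -72.000).
Solving J·Δ = −F gives Δ = (-0.806, -1.111).
Then the next iterate is (x₁, x₂)₁ = (1.694, 0.889).
Re-evaluating at (1.694, 0.889): F = (2.46964, 3.26017), so ‖F‖₂ = 4.090.

4.090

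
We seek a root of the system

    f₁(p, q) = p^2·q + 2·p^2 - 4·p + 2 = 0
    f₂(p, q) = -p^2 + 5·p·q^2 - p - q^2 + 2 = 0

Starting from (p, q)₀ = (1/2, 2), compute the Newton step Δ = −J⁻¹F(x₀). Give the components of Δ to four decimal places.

(0.9306, -4.0000)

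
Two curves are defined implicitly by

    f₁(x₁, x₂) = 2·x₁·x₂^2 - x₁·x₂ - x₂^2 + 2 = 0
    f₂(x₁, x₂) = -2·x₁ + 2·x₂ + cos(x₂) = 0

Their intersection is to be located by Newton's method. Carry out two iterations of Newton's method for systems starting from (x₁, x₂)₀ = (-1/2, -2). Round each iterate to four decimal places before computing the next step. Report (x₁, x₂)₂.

(-0.5486, -0.8715)

At (-1/2, -2): F = (-7.0000, -3.416147).
Jacobian J = [[2·x₂^2 - x₂, 4·x₁·x₂ - x₁ - 2·x₂], [-2, -sin(x₂) + 2]].
At the point, J = [[10.0000, 8.5000], [-2.0000, 2.909297]] (det J = 46.092974).
Solving J·Δ = −F gives Δ = (-0.1881, 1.0449).
Then the next iterate is (x₁, x₂)₁ = (-0.6881, -0.9551).
Round to (-0.6881, -0.9551) and repeat: F = (-0.824812, 0.043527), J = [[2.779532, 5.227117], [-2.0000, 2.816371]].
Δ = (0.1395, 0.0836), so (x₁, x₂)₂ = (-0.5486, -0.8715).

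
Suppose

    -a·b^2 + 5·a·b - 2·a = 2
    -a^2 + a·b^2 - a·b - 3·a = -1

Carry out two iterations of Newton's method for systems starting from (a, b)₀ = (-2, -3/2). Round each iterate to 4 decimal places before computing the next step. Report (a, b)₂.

At (-2, -3/2): F = (21.5000, -4.5000).
Jacobian J = [[-b^2 + 5·b - 2, -2·a·b + 5·a], [-2·a + b^2 - b - 3, 2·a·b - a]].
At the point, J = [[-11.7500, -16.0000], [4.7500, 8.0000]] (det J = -18.0000).
Solving J·Δ = −F gives Δ = (5.5556, -2.7361).
Then the next iterate is (a, b)₁ = (3.5556, -4.2361).
Round to (3.5556, -4.2361) and repeat: F = (-148.224204, 56.556404), J = [[-41.125043, 47.901754], [12.069443, -33.679354]].
Δ = (-2.8292, 0.6654), so (a, b)₂ = (0.7264, -3.5707).

(0.7264, -3.5707)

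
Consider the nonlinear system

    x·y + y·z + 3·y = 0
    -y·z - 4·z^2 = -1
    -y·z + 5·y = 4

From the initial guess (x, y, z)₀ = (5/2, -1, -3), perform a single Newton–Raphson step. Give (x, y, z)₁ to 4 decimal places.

At (5/2, -1, -3): F = (-2.5000, -38.0000, -12.0000).
Jacobian J = [[y, x + z + 3, y], [0, -z, -y - 8·z], [0, -z + 5, -y]].
At the point, J = [[-1.0000, 2.5000, -1.0000], [0.0000, 3.0000, 25.0000], [0.0000, 8.0000, 1.0000]] (det J = 197.0000).
Solving J·Δ = −F gives Δ = (-0.5355, 1.3299, 1.3604).
Then the next iterate is (x, y, z)₁ = (1.9645, 0.3299, -1.6396).

(1.9645, 0.3299, -1.6396)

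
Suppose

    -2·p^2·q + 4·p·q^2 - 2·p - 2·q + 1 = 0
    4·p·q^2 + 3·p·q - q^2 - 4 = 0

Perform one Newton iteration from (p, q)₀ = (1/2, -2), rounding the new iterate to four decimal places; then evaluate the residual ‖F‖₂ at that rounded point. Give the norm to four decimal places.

7.3973

At (1/2, -2): F = (13.0000, -3.0000).
Jacobian J = [[-4·p·q + 4·q^2 - 2, -2·p^2 + 8·p·q - 2], [4·q^2 + 3·q, 8·p·q + 3·p - 2·q]].
At the point, J = [[18.0000, -10.5000], [10.0000, -2.5000]] (det J = 60.0000).
Solving J·Δ = −F gives Δ = (1.0667, 3.0667).
Then the next iterate is (p, q)₁ = (1.5667, 1.0667).
Re-evaluating at (1.5667, 1.0667): F = (-2.372663, 7.006419), so ‖F‖₂ = 7.3973.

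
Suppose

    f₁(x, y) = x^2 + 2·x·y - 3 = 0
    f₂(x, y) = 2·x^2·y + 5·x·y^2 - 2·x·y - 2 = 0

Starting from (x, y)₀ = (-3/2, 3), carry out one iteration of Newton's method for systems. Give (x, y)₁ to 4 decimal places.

(3.0379, 4.2879)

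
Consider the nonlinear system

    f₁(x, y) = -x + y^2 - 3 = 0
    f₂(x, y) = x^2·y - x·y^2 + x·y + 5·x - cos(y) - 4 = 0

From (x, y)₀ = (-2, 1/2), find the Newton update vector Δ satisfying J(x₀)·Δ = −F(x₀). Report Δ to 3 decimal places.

(1.296, 2.046)

At (-2, 1/2): F = (-0.750, -13.37758).
Jacobian J = [[-1, 2·y], [2·x·y - y^2 + y + 5, x^2 - 2·x·y + x + sin(y)]].
At the point, J = [[-1.000, 1.000], [3.250, 4.47943]] (det J = -7.72943).
Solving J·Δ = −F gives Δ = (1.296, 2.046).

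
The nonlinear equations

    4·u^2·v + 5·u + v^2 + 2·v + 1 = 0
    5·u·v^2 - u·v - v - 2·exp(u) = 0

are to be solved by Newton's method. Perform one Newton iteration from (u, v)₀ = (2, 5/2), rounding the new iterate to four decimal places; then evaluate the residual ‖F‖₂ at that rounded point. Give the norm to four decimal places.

At (2, 5/2): F = (62.2500, 40.221888).
Jacobian J = [[8·u·v + 5, 4·u^2 + 2·v + 2], [5·v^2 - v - 2·exp(u), 10·u·v - u - 1]].
At the point, J = [[45.0000, 23.0000], [13.971888, 47.0000]] (det J = 1793.646581).
Solving J·Δ = −F gives Δ = (-1.1154, -0.5242).
Then the next iterate is (u, v)₁ = (0.8846, 1.9758).
Re-evaluating at (0.8846, 1.9758): F = (19.462775, 8.698820), so ‖F‖₂ = 21.3183.

21.3183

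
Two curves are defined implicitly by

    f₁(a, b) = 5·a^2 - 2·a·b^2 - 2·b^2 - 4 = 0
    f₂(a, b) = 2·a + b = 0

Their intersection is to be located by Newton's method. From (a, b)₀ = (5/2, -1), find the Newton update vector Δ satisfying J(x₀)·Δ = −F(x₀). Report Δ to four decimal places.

At (5/2, -1): F = (20.2500, 4.0000).
Jacobian J = [[10·a - 2·b^2, -4·a·b - 4·b], [2, 1]].
At the point, J = [[23.0000, 14.0000], [2.0000, 1.0000]] (det J = -5.0000).
Solving J·Δ = −F gives Δ = (-7.1500, 10.3000).

(-7.1500, 10.3000)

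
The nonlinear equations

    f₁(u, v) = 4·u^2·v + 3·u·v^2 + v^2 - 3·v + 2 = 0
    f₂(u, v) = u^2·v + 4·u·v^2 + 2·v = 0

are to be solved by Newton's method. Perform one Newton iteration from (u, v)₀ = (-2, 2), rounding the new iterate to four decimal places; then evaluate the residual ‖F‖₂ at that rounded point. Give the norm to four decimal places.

6.1011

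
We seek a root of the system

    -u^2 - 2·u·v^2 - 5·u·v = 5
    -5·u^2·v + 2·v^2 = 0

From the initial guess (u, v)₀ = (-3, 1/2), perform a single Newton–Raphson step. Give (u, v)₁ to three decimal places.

(-1.475, 0.520)

At (-3, 1/2): F = (-5.000, -22.000).
Jacobian J = [[-2·u - 2·v^2 - 5·v, -4·u·v - 5·u], [-10·u·v, -5·u^2 + 4·v]].
At the point, J = [[3.000, 21.000], [15.000, -43.000]] (det J = -444.000).
Solving J·Δ = −F gives Δ = (1.525, 0.020).
Then the next iterate is (u, v)₁ = (-1.475, 0.520).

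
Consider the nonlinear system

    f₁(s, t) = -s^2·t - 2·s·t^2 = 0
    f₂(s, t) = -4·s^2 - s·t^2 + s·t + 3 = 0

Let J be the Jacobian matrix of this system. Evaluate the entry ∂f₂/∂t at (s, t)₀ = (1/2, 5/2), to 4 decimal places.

∂f₂/∂t = -2·s·t + s.
At (1/2, 5/2) this is -2.0000.

-2.0000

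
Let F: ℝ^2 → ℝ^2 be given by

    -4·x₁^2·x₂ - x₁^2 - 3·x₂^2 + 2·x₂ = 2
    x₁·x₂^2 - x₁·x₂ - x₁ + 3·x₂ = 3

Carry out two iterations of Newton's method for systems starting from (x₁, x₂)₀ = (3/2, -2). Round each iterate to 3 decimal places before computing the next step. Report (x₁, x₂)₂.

(1.630, -2.157)

At (3/2, -2): F = (-2.250, -1.500).
Jacobian J = [[-8·x₁·x₂ - 2·x₁, -4·x₁^2 - 6·x₂ + 2], [x₂^2 - x₂ - 1, 2·x₁·x₂ - x₁ + 3]].
At the point, J = [[21.000, 5.000], [5.000, -4.500]] (det J = -119.500).
Solving J·Δ = −F gives Δ = (0.147, -0.169).
Then the next iterate is (x₁, x₂)₁ = (1.647, -2.169).
Round to (1.647, -2.169) and repeat: F = (0.37030, 0.16675), J = [[25.28474, 4.16356], [5.87356, -5.79169]].
Δ = (-0.017, 0.012), so (x₁, x₂)₂ = (1.630, -2.157).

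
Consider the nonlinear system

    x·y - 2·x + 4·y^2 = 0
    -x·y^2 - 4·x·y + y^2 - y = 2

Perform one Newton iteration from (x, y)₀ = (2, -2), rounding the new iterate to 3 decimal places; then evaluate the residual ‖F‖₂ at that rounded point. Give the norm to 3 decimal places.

2.762

At (2, -2): F = (8.000, 12.000).
Jacobian J = [[y - 2, x + 8·y], [-y^2 - 4·y, -2·x·y - 4·x + 2·y - 1]].
At the point, J = [[-4.000, -14.000], [4.000, -5.000]] (det J = 76.000).
Solving J·Δ = −F gives Δ = (-1.684, 1.053).
Then the next iterate is (x, y)₁ = (0.316, -0.947).
Re-evaluating at (0.316, -0.947): F = (2.65598, 0.75743), so ‖F‖₂ = 2.762.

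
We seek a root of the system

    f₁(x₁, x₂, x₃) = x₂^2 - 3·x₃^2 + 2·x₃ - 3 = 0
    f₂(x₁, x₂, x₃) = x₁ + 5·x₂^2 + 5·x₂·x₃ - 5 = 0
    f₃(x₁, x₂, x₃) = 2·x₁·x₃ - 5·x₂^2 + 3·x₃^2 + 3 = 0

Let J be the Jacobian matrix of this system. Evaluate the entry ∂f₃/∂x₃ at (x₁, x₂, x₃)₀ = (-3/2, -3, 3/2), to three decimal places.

∂f₃/∂x₃ = 2·x₁ + 6·x₃.
At (-3/2, -3, 3/2) this is 6.000.

6.000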